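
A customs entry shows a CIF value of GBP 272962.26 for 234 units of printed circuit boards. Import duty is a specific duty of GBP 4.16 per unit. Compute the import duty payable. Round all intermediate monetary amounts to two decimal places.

Import duty: GBP 973.44

Import duty = 234 × 4.16 = 973.44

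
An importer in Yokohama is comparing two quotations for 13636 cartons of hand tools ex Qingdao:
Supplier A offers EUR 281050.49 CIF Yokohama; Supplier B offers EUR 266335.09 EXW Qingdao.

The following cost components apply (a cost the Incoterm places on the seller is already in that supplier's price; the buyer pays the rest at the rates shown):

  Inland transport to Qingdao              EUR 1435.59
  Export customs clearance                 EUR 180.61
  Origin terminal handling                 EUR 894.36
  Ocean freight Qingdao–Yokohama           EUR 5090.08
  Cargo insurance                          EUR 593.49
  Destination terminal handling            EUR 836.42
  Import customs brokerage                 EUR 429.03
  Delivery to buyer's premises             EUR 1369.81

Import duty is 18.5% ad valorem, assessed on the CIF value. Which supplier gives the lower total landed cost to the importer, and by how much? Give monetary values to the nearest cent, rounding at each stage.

Supplier B is cheaper by EUR 7727.70

Supplier A (CIF):
The CIF price already equals the CIF value: 281050.49
Import duty = 281050.49 × 18.5% = 51994.34
Buyer bears (A): 836.42 + 429.03 + 1369.81 = 2635.26
Landed cost (A) = invoice 281050.49 + 2635.26 + duty 51994.34 = 335680.09
Supplier B (EXW):
CIF value = EXW price + inland to port + export clearance + origin terminal + freight + insurance = 266335.09 + 1435.59 + 180.61 + 894.36 + 5090.08 + 593.49 = 274529.22
Import duty = 274529.22 × 18.5% = 50787.91
Buyer bears (B): 1435.59 + 180.61 + 894.36 + 5090.08 + 593.49 + 836.42 + 429.03 + 1369.81 = 10829.39
Landed cost (B) = invoice 266335.09 + 10829.39 + duty 50787.91 = 327952.39
Difference = |335680.09 − 327952.39| = 7727.70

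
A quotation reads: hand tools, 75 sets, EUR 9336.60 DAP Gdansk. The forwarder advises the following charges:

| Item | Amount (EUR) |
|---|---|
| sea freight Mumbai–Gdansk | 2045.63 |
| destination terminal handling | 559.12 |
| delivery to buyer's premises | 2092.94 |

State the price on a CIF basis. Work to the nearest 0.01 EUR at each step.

CIF price: EUR 6684.54

Not relevant to the conversion: freight — on the seller under both DAP and CIF; already in the DAP price and stays in the CIF price.
From DAP to CIF, the seller no longer bears: destination terminal, delivery.
CIF price = 9336.60 − 559.12 − 2092.94 = 6684.54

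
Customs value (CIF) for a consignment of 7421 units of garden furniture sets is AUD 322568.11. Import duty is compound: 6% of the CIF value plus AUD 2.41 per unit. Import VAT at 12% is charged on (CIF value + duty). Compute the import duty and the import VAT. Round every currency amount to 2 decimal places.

Ad valorem component: 322568.11 × 6% = 19354.09
Specific component: 7421 × 2.41 = 17884.61
Import duty = 19354.09 + 17884.61 = 37238.70
VAT base = CIF + duty = 322568.11 + 37238.70 = 359806.81
Import VAT = 359806.81 × 12% = 43176.82

Import duty: AUD 37238.70; import VAT: AUD 43176.82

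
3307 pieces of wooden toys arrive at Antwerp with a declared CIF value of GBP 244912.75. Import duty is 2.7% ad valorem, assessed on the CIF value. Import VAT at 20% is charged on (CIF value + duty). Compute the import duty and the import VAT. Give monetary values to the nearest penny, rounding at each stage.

Import duty = 244912.75 × 2.7% = 6612.64
VAT base = CIF + duty = 244912.75 + 6612.64 = 251525.39
Import VAT = 251525.39 × 20% = 50305.08

Import duty: GBP 6612.64; import VAT: GBP 50305.08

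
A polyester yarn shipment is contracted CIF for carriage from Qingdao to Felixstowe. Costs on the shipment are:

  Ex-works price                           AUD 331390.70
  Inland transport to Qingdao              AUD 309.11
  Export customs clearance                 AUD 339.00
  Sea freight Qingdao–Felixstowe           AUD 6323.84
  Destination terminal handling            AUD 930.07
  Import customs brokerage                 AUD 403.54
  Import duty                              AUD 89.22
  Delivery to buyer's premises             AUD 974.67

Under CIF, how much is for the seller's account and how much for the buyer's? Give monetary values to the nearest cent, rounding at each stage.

CIF: the seller pays costs through ocean freight and marine insurance to the destination port.
Seller's account: goods 331390.70 + inland to port 309.11 + export clearance 339.00 + freight 6323.84 = 338362.65
Buyer's account: destination terminal 930.07 + brokerage 403.54 + duty 89.22 + delivery 974.67 = 2397.50

Seller: AUD 338362.65; buyer: AUD 2397.50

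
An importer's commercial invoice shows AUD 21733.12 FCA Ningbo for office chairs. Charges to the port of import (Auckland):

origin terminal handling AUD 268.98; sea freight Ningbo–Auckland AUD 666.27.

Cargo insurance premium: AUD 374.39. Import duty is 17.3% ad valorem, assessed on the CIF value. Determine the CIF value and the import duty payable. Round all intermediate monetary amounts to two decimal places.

CIF value: AUD 23042.76; import duty: AUD 3986.40

CIF = FCA price + pre-shipment costs + freight + insurance
CIF = 21733.12 + 268.98 + 666.27 + 374.39 = 23042.76
Import duty = 23042.76 × 17.3% = 3986.40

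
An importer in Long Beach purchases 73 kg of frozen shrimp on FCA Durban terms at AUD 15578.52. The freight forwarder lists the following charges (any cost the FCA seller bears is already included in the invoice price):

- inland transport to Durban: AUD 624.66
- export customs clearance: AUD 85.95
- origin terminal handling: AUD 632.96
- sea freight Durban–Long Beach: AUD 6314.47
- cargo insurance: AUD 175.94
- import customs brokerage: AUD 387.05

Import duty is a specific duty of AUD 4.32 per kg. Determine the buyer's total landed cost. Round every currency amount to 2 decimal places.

FCA: the seller delivers export-cleared goods to the carrier; the buyer bears costs from that point.
Already in the invoice (seller's account under FCA): inland to port, export clearance — exclude.
CIF value = FCA price + origin terminal + freight + insurance = 15578.52 + 632.96 + 6314.47 + 175.94 = 22701.89
Import duty = 73 × 4.32 = 315.36
Buyer bears: origin terminal 632.96 + freight 6314.47 + insurance 175.94 + brokerage 387.05 + duty 315.36 = 7825.78
Landed cost = invoice 15578.52 + 7825.78 = 23404.30

Total landed cost: AUD 23404.30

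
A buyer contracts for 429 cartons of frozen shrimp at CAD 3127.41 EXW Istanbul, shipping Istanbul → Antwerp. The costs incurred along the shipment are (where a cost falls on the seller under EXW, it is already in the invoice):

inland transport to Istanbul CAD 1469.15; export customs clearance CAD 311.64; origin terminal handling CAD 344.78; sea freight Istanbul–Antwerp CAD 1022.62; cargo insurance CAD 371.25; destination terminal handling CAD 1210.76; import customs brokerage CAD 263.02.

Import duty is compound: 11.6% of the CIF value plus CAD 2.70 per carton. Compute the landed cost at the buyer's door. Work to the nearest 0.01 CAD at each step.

Total landed cost: CAD 10049.96

EXW: the seller makes goods available at their premises; the buyer bears all onward costs.
CIF value = EXW price + inland to port + export clearance + origin terminal + freight + insurance = 3127.41 + 1469.15 + 311.64 + 344.78 + 1022.62 + 371.25 = 6646.85
Ad valorem component: 6646.85 × 11.6% = 771.03
Specific component: 429 × 2.70 = 1158.30
Import duty = 771.03 + 1158.30 = 1929.33
Buyer bears: inland to port 1469.15 + export clearance 311.64 + origin terminal 344.78 + freight 1022.62 + insurance 371.25 + destination terminal 1210.76 + brokerage 263.02 + duty 1929.33 = 6922.55
Landed cost = invoice 3127.41 + 6922.55 = 10049.96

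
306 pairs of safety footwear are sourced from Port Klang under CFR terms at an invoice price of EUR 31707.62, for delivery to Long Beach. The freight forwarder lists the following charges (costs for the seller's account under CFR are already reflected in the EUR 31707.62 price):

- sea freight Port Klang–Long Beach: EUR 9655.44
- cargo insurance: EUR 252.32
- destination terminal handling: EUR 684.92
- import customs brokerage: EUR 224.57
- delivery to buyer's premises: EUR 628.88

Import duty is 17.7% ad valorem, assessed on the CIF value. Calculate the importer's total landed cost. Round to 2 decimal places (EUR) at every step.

CFR: the seller pays costs through ocean freight to the destination port, but not insurance.
Already in the invoice (seller's account under CFR): freight — exclude.
CIF value = CFR price + insurance = 31707.62 + 252.32 = 31959.94
Import duty = 31959.94 × 17.7% = 5656.91
Buyer bears: insurance 252.32 + destination terminal 684.92 + brokerage 224.57 + delivery 628.88 + duty 5656.91 = 7447.60
Landed cost = invoice 31707.62 + 7447.60 = 39155.22

Total landed cost: EUR 39155.22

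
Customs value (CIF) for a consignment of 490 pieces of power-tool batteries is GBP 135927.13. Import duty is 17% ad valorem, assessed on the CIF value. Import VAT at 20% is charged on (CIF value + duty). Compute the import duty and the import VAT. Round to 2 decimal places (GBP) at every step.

Import duty = 135927.13 × 17% = 23107.61
VAT base = CIF + duty = 135927.13 + 23107.61 = 159034.74
Import VAT = 159034.74 × 20% = 31806.95

Import duty: GBP 23107.61; import VAT: GBP 31806.95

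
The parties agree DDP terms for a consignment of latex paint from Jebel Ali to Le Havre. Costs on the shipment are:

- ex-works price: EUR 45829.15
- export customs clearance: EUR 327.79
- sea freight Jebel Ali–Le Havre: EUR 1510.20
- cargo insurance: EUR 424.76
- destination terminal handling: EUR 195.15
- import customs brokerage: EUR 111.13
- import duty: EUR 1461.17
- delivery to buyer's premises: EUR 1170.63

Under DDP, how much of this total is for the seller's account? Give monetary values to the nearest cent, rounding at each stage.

DDP: the seller bears all costs including import duty.
Seller's account: goods 45829.15 + export clearance 327.79 + freight 1510.20 + insurance 424.76 + destination terminal 195.15 + brokerage 111.13 + duty 1461.17 + delivery 1170.63 = 51029.98
Buyer's account: 0.00

Seller's account: EUR 51029.98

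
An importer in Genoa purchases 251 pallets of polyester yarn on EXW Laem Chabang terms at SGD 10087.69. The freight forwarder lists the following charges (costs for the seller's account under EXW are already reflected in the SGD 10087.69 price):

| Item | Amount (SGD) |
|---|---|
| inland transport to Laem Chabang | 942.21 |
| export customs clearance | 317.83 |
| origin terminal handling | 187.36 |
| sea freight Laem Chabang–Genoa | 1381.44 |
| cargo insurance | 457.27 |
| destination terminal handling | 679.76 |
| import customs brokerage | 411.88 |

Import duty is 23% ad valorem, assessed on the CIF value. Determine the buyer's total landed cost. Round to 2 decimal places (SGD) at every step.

Total landed cost: SGD 17541.41

EXW: the seller makes goods available at their premises; the buyer bears all onward costs.
CIF value = EXW price + inland to port + export clearance + origin terminal + freight + insurance = 10087.69 + 942.21 + 317.83 + 187.36 + 1381.44 + 457.27 = 13373.80
Import duty = 13373.80 × 23% = 3075.97
Buyer bears: inland to port 942.21 + export clearance 317.83 + origin terminal 187.36 + freight 1381.44 + insurance 457.27 + destination terminal 679.76 + brokerage 411.88 + duty 3075.97 = 7453.72
Landed cost = invoice 10087.69 + 7453.72 = 17541.41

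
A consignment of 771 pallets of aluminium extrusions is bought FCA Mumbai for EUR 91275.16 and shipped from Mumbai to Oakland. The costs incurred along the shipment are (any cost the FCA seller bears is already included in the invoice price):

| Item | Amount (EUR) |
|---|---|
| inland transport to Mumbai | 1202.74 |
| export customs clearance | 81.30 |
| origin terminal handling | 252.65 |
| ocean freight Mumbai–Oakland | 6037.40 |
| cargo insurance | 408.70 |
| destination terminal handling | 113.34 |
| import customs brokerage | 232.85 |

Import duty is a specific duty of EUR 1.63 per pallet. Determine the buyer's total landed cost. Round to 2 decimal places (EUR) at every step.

Total landed cost: EUR 99576.83

FCA: the seller delivers export-cleared goods to the carrier; the buyer bears costs from that point.
Already in the invoice (seller's account under FCA): inland to port, export clearance — exclude.
CIF value = FCA price + origin terminal + freight + insurance = 91275.16 + 252.65 + 6037.40 + 408.70 = 97973.91
Import duty = 771 × 1.63 = 1256.73
Buyer bears: origin terminal 252.65 + freight 6037.40 + insurance 408.70 + destination terminal 113.34 + brokerage 232.85 + duty 1256.73 = 8301.67
Landed cost = invoice 91275.16 + 8301.67 = 99576.83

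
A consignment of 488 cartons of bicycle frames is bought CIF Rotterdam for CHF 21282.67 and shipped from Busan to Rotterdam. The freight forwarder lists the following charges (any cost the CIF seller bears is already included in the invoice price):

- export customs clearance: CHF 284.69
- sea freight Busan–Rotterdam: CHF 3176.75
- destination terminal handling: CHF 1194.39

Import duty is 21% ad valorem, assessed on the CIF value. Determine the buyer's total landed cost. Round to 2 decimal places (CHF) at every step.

CIF: the seller pays costs through ocean freight and marine insurance to the destination port.
Already in the invoice (seller's account under CIF): export clearance, freight — exclude.
The CIF price already equals the CIF value: 21282.67
Import duty = 21282.67 × 21% = 4469.36
Buyer bears: destination terminal 1194.39 + duty 4469.36 = 5663.75
Landed cost = invoice 21282.67 + 5663.75 = 26946.42

Total landed cost: CHF 26946.42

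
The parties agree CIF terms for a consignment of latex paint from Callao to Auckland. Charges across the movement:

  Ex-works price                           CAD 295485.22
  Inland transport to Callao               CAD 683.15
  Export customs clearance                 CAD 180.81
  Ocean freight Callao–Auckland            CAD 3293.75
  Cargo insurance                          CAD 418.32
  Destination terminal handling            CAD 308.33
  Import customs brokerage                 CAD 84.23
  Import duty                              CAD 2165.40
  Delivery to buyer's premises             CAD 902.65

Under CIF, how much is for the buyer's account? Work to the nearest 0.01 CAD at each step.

CIF: the seller pays costs through ocean freight and marine insurance to the destination port.
Seller's account: goods 295485.22 + inland to port 683.15 + export clearance 180.81 + freight 3293.75 + insurance 418.32 = 300061.25
Buyer's account: destination terminal 308.33 + brokerage 84.23 + duty 2165.40 + delivery 902.65 = 3460.61

Buyer's account: CAD 3460.61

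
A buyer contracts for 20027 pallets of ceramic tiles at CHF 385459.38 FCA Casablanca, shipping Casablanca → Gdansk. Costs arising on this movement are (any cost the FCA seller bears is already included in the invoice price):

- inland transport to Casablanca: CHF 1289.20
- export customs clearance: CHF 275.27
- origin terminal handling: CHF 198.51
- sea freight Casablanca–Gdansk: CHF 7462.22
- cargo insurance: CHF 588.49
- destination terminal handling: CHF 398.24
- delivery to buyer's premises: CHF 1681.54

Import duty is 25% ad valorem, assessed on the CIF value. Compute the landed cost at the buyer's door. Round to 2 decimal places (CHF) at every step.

FCA: the seller delivers export-cleared goods to the carrier; the buyer bears costs from that point.
Already in the invoice (seller's account under FCA): inland to port, export clearance — exclude.
CIF value = FCA price + origin terminal + freight + insurance = 385459.38 + 198.51 + 7462.22 + 588.49 = 393708.60
Import duty = 393708.60 × 25% = 98427.15
Buyer bears: origin terminal 198.51 + freight 7462.22 + insurance 588.49 + destination terminal 398.24 + delivery 1681.54 + duty 98427.15 = 108756.15
Landed cost = invoice 385459.38 + 108756.15 = 494215.53

Total landed cost: CHF 494215.53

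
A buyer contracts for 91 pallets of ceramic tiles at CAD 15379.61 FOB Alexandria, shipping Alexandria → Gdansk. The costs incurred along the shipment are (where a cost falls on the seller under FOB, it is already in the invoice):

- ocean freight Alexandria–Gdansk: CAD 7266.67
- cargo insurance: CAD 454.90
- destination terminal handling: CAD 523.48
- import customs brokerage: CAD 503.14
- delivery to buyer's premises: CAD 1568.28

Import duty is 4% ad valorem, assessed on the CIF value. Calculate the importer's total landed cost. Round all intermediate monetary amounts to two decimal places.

FOB: the seller bears costs until goods are on board at the origin port; the buyer bears freight, insurance and all costs thereafter.
CIF value = FOB price + freight + insurance = 15379.61 + 7266.67 + 454.90 = 23101.18
Import duty = 23101.18 × 4% = 924.05
Buyer bears: freight 7266.67 + insurance 454.90 + destination terminal 523.48 + brokerage 503.14 + delivery 1568.28 + duty 924.05 = 11240.52
Landed cost = invoice 15379.61 + 11240.52 = 26620.13

Total landed cost: CAD 26620.13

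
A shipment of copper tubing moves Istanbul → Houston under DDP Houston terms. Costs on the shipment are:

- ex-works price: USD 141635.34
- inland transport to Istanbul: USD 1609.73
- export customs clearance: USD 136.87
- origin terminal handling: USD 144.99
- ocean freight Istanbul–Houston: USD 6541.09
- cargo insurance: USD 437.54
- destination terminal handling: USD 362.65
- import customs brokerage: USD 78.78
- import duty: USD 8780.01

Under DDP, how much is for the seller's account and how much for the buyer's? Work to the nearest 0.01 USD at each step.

DDP: the seller bears all costs including import duty.
Seller's account: goods 141635.34 + inland to port 1609.73 + export clearance 136.87 + origin terminal 144.99 + freight 6541.09 + insurance 437.54 + destination terminal 362.65 + brokerage 78.78 + duty 8780.01 = 159727.00
Buyer's account: 0.00

Seller: USD 159727.00; buyer: USD 0.00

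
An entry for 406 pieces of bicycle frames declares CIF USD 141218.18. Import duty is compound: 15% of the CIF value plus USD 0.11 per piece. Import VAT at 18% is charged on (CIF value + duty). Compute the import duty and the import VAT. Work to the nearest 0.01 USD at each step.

Ad valorem component: 141218.18 × 15% = 21182.73
Specific component: 406 × 0.11 = 44.66
Import duty = 21182.73 + 44.66 = 21227.39
VAT base = CIF + duty = 141218.18 + 21227.39 = 162445.57
Import VAT = 162445.57 × 18% = 29240.20

Import duty: USD 21227.39; import VAT: USD 29240.20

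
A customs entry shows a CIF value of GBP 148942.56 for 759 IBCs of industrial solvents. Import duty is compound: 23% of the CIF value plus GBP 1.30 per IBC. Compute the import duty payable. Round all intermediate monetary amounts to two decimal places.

Import duty: GBP 35243.49

Ad valorem component: 148942.56 × 23% = 34256.79
Specific component: 759 × 1.30 = 986.70
Import duty = 34256.79 + 986.70 = 35243.49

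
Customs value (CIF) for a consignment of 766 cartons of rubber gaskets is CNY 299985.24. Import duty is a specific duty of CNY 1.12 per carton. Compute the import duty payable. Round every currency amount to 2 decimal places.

Import duty = 766 × 1.12 = 857.92

Import duty: CNY 857.92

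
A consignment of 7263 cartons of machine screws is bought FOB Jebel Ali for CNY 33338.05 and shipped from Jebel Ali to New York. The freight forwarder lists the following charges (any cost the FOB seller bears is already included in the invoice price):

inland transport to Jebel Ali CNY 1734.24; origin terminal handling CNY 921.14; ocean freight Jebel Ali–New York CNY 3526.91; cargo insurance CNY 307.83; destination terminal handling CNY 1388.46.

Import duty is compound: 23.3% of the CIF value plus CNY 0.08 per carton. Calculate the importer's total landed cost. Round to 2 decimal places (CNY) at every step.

Total landed cost: CNY 47803.55

FOB: the seller bears costs until goods are on board at the origin port; the buyer bears freight, insurance and all costs thereafter.
Already in the invoice (seller's account under FOB): inland to port, origin terminal — exclude.
CIF value = FOB price + freight + insurance = 33338.05 + 3526.91 + 307.83 = 37172.79
Ad valorem component: 37172.79 × 23.3% = 8661.26
Specific component: 7263 × 0.08 = 581.04
Import duty = 8661.26 + 581.04 = 9242.30
Buyer bears: freight 3526.91 + insurance 307.83 + destination terminal 1388.46 + duty 9242.30 = 14465.50
Landed cost = invoice 33338.05 + 14465.50 = 47803.55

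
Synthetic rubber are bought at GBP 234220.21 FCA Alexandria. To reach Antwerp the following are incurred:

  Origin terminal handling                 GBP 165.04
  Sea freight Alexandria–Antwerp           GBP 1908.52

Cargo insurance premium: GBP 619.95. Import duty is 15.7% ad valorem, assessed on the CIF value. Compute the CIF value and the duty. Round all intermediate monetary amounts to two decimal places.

CIF = FCA price + pre-shipment costs + freight + insurance
CIF = 234220.21 + 165.04 + 1908.52 + 619.95 = 236913.72
Import duty = 236913.72 × 15.7% = 37195.45

CIF value: GBP 236913.72; import duty: GBP 37195.45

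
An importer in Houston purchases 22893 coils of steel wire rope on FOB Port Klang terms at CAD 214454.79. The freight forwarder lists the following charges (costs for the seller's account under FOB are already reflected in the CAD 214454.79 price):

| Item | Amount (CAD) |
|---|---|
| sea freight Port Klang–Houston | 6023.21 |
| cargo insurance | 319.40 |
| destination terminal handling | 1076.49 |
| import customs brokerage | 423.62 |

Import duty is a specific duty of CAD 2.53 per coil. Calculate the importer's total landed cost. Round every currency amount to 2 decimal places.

Total landed cost: CAD 280216.80

FOB: the seller bears costs until goods are on board at the origin port; the buyer bears freight, insurance and all costs thereafter.
CIF value = FOB price + freight + insurance = 214454.79 + 6023.21 + 319.40 = 220797.40
Import duty = 22893 × 2.53 = 57919.29
Buyer bears: freight 6023.21 + insurance 319.40 + destination terminal 1076.49 + brokerage 423.62 + duty 57919.29 = 65762.01
Landed cost = invoice 214454.79 + 65762.01 = 280216.80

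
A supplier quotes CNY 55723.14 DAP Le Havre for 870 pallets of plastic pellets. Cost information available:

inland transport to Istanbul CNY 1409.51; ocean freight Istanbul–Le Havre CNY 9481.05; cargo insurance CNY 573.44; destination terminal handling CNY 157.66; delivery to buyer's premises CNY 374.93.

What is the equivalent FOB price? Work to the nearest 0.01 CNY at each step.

Not relevant to the conversion: inland to port — on the seller under both DAP and FOB; already in the DAP price and stays in the FOB price.
From DAP to FOB, the seller no longer bears: freight, insurance, destination terminal, delivery.
FOB price = 55723.14 − 9481.05 − 573.44 − 157.66 − 374.93 = 45136.06

FOB price: CNY 45136.06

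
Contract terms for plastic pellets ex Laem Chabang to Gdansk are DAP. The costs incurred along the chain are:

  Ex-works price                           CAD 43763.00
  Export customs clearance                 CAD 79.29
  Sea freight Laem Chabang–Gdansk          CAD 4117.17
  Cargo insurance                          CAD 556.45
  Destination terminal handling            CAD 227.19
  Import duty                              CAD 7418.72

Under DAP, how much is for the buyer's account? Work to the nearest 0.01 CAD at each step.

Buyer's account: CAD 7418.72

DAP: the seller bears all costs to the named destination except import duty and clearance.
Seller's account: goods 43763.00 + export clearance 79.29 + freight 4117.17 + insurance 556.45 + destination terminal 227.19 = 48743.10
Buyer's account: duty 7418.72 = 7418.72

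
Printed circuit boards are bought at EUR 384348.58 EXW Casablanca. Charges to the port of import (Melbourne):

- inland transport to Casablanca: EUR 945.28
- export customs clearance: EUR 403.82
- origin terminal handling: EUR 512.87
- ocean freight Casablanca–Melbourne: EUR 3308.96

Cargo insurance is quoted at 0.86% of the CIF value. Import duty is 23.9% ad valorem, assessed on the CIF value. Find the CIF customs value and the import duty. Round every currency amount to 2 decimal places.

Let C be the CIF value. C = EXW price + pre-shipment costs + freight + 0.86% × C
C − 0.86% × C = 384348.58 + 945.28 + 403.82 + 512.87 + 3308.96
0.9914 × C = 389519.51
C = 389519.51 / 0.9914 = 392898.44
Insurance premium = 0.86% × 392898.44 = 3378.93
Import duty = 392898.44 × 23.9% = 93902.73

CIF value: EUR 392898.44; import duty: EUR 93902.73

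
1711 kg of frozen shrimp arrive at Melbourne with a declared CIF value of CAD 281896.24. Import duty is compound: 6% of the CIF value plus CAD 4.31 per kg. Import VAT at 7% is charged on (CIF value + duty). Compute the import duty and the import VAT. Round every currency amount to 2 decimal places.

Ad valorem component: 281896.24 × 6% = 16913.77
Specific component: 1711 × 4.31 = 7374.41
Import duty = 16913.77 + 7374.41 = 24288.18
VAT base = CIF + duty = 281896.24 + 24288.18 = 306184.42
Import VAT = 306184.42 × 7% = 21432.91

Import duty: CAD 24288.18; import VAT: CAD 21432.91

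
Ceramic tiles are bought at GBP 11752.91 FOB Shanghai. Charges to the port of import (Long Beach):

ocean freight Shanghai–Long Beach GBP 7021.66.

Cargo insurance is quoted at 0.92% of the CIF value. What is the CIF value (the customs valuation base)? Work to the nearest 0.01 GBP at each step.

Let C be the CIF value. C = FOB price + freight + 0.92% × C
C − 0.92% × C = 11752.91 + 7021.66
0.9908 × C = 18774.57
C = 18774.57 / 0.9908 = 18948.90
Insurance premium = 0.92% × 18948.90 = 174.33

CIF value: GBP 18948.90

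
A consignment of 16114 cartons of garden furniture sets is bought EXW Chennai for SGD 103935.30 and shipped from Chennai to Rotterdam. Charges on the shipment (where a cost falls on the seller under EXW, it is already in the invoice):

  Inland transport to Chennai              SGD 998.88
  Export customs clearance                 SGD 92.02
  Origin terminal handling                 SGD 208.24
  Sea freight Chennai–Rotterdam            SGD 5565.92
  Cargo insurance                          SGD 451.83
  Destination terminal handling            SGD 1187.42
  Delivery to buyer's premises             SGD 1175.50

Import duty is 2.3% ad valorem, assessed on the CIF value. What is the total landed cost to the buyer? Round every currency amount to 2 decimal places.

EXW: the seller makes goods available at their premises; the buyer bears all onward costs.
CIF value = EXW price + inland to port + export clearance + origin terminal + freight + insurance = 103935.30 + 998.88 + 92.02 + 208.24 + 5565.92 + 451.83 = 111252.19
Import duty = 111252.19 × 2.3% = 2558.80
Buyer bears: inland to port 998.88 + export clearance 92.02 + origin terminal 208.24 + freight 5565.92 + insurance 451.83 + destination terminal 1187.42 + delivery 1175.50 + duty 2558.80 = 12238.61
Landed cost = invoice 103935.30 + 12238.61 = 116173.91

Total landed cost: SGD 116173.91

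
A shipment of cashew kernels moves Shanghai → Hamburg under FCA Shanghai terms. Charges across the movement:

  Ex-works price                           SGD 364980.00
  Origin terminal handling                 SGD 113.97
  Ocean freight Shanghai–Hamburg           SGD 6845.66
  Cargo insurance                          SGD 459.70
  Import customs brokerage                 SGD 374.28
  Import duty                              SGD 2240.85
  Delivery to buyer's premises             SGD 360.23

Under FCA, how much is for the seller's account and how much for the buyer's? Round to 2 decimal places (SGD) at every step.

Seller: SGD 364980.00; buyer: SGD 10394.69

FCA: the seller delivers export-cleared goods to the carrier; the buyer bears costs from that point.
Seller's account: goods 364980.00 = 364980.00
Buyer's account: origin terminal 113.97 + freight 6845.66 + insurance 459.70 + brokerage 374.28 + duty 2240.85 + delivery 360.23 = 10394.69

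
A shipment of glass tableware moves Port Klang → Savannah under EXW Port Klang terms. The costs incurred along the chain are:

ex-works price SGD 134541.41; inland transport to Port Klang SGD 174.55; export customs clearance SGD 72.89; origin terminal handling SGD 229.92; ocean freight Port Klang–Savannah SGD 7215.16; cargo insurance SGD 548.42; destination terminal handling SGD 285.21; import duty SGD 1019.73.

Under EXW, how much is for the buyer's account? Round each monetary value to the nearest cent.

Buyer's account: SGD 9545.88

EXW: the seller makes goods available at their premises; the buyer bears all onward costs.
Seller's account: goods 134541.41 = 134541.41
Buyer's account: inland to port 174.55 + export clearance 72.89 + origin terminal 229.92 + freight 7215.16 + insurance 548.42 + destination terminal 285.21 + duty 1019.73 = 9545.88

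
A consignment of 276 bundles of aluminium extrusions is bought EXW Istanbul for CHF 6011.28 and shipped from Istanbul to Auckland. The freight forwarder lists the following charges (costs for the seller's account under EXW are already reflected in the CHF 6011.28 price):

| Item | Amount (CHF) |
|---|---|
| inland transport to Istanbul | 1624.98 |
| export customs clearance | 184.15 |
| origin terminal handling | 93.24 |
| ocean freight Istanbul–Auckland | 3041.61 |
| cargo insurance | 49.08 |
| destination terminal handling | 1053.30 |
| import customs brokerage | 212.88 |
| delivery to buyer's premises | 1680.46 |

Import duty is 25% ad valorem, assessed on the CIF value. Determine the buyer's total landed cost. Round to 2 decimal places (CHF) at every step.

EXW: the seller makes goods available at their premises; the buyer bears all onward costs.
CIF value = EXW price + inland to port + export clearance + origin terminal + freight + insurance = 6011.28 + 1624.98 + 184.15 + 93.24 + 3041.61 + 49.08 = 11004.34
Import duty = 11004.34 × 25% = 2751.09
Buyer bears: inland to port 1624.98 + export clearance 184.15 + origin terminal 93.24 + freight 3041.61 + insurance 49.08 + destination terminal 1053.30 + brokerage 212.88 + delivery 1680.46 + duty 2751.09 = 10690.79
Landed cost = invoice 6011.28 + 10690.79 = 16702.07

Total landed cost: CHF 16702.07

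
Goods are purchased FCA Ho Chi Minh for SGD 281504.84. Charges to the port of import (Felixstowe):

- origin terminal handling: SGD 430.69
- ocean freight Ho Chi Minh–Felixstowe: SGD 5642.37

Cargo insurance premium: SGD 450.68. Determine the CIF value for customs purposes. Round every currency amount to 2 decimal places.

CIF value: SGD 288028.58

CIF = FCA price + pre-shipment costs + freight + insurance
CIF = 281504.84 + 430.69 + 5642.37 + 450.68 = 288028.58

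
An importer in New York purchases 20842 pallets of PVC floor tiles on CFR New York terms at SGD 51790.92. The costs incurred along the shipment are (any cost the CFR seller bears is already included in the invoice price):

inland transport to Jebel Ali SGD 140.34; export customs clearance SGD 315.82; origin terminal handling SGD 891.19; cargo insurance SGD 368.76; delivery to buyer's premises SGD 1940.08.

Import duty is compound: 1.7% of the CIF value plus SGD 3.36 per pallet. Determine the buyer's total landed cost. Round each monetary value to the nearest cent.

CFR: the seller pays costs through ocean freight to the destination port, but not insurance.
Already in the invoice (seller's account under CFR): inland to port, export clearance, origin terminal — exclude.
CIF value = CFR price + insurance = 51790.92 + 368.76 = 52159.68
Ad valorem component: 52159.68 × 1.7% = 886.71
Specific component: 20842 × 3.36 = 70029.12
Import duty = 886.71 + 70029.12 = 70915.83
Buyer bears: insurance 368.76 + delivery 1940.08 + duty 70915.83 = 73224.67
Landed cost = invoice 51790.92 + 73224.67 = 125015.59

Total landed cost: SGD 125015.59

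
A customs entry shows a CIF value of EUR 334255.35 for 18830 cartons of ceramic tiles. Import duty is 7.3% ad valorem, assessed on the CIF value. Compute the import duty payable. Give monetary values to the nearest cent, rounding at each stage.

Import duty = 334255.35 × 7.3% = 24400.64

Import duty: EUR 24400.64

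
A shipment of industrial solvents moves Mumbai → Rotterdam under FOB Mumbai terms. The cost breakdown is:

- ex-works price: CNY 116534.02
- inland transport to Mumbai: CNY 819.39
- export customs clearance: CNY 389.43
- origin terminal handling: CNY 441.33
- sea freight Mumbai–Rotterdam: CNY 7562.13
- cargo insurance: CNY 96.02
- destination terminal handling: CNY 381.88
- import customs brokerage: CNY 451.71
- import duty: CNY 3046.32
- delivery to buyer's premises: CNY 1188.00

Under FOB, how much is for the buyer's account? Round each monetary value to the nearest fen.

Buyer's account: CNY 12726.06

FOB: the seller bears costs until goods are on board at the origin port; the buyer bears freight, insurance and all costs thereafter.
Seller's account: goods 116534.02 + inland to port 819.39 + export clearance 389.43 + origin terminal 441.33 = 118184.17
Buyer's account: freight 7562.13 + insurance 96.02 + destination terminal 381.88 + brokerage 451.71 + duty 3046.32 + delivery 1188.00 = 12726.06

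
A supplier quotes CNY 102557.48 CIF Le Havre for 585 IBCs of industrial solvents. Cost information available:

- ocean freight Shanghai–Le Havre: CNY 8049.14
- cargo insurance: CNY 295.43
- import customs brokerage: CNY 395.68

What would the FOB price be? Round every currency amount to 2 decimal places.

FOB price: CNY 94212.91

Not relevant to the conversion: brokerage — on the buyer under both terms; not part of either seller's price.
From CIF to FOB, the seller no longer bears: freight, insurance.
FOB price = 102557.48 − 8049.14 − 295.43 = 94212.91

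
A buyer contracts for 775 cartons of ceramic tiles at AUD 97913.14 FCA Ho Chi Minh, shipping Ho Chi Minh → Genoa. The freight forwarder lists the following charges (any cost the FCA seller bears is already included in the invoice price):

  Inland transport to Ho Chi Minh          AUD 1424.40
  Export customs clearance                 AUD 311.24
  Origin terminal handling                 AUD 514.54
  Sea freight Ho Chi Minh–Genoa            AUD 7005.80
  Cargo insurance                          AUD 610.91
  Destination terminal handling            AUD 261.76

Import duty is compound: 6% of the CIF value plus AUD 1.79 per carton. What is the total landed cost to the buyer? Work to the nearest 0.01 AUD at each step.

Total landed cost: AUD 114056.06

FCA: the seller delivers export-cleared goods to the carrier; the buyer bears costs from that point.
Already in the invoice (seller's account under FCA): inland to port, export clearance — exclude.
CIF value = FCA price + origin terminal + freight + insurance = 97913.14 + 514.54 + 7005.80 + 610.91 = 106044.39
Ad valorem component: 106044.39 × 6% = 6362.66
Specific component: 775 × 1.79 = 1387.25
Import duty = 6362.66 + 1387.25 = 7749.91
Buyer bears: origin terminal 514.54 + freight 7005.80 + insurance 610.91 + destination terminal 261.76 + duty 7749.91 = 16142.92
Landed cost = invoice 97913.14 + 16142.92 = 114056.06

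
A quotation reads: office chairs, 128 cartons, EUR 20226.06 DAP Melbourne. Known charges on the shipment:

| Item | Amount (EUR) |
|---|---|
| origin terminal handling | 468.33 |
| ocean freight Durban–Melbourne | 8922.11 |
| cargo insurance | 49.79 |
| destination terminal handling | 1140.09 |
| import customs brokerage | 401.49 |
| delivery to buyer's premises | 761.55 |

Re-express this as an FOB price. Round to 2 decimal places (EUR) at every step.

Not relevant to the conversion: origin terminal — on the seller under both DAP and FOB; already in the DAP price and stays in the FOB price. brokerage — on the buyer under both terms; not part of either seller's price.
From DAP to FOB, the seller no longer bears: freight, insurance, destination terminal, delivery.
FOB price = 20226.06 − 8922.11 − 49.79 − 1140.09 − 761.55 = 9352.52

FOB price: EUR 9352.52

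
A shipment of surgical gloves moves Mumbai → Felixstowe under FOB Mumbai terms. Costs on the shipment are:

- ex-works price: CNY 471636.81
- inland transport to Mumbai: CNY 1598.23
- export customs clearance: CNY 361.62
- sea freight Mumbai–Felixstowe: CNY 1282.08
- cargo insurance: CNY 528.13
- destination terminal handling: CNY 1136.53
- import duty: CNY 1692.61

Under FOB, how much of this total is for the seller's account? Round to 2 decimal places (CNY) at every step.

Seller's account: CNY 473596.66

FOB: the seller bears costs until goods are on board at the origin port; the buyer bears freight, insurance and all costs thereafter.
Seller's account: goods 471636.81 + inland to port 1598.23 + export clearance 361.62 = 473596.66
Buyer's account: freight 1282.08 + insurance 528.13 + destination terminal 1136.53 + duty 1692.61 = 4639.35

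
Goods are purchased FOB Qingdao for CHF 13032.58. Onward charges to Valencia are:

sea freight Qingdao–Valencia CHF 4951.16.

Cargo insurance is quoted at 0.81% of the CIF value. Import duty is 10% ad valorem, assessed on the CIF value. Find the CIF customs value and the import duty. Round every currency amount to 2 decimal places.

CIF value: CHF 18130.60; import duty: CHF 1813.06

Let C be the CIF value. C = FOB price + freight + 0.81% × C
C − 0.81% × C = 13032.58 + 4951.16
0.9919 × C = 17983.74
C = 17983.74 / 0.9919 = 18130.60
Insurance premium = 0.81% × 18130.60 = 146.86
Import duty = 18130.60 × 10% = 1813.06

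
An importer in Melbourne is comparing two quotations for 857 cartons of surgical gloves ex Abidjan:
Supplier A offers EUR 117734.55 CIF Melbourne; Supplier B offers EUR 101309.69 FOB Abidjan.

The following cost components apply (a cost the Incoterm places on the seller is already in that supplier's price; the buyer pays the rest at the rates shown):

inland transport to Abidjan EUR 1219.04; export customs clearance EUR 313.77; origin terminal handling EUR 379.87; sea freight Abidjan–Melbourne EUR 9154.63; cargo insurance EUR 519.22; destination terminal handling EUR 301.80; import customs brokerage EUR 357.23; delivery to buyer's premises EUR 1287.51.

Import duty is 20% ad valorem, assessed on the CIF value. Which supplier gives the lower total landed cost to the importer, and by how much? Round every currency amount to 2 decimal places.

Supplier A (CIF):
The CIF price already equals the CIF value: 117734.55
Import duty = 117734.55 × 20% = 23546.91
Buyer bears (A): 301.80 + 357.23 + 1287.51 = 1946.54
Landed cost (A) = invoice 117734.55 + 1946.54 + duty 23546.91 = 143228.00
Supplier B (FOB):
CIF value = FOB price + freight + insurance = 101309.69 + 9154.63 + 519.22 = 110983.54
Import duty = 110983.54 × 20% = 22196.71
Buyer bears (B): 9154.63 + 519.22 + 301.80 + 357.23 + 1287.51 = 11620.39
Landed cost (B) = invoice 101309.69 + 11620.39 + duty 22196.71 = 135126.79
Difference = |143228.00 − 135126.79| = 8101.21

Supplier B is cheaper by EUR 8101.21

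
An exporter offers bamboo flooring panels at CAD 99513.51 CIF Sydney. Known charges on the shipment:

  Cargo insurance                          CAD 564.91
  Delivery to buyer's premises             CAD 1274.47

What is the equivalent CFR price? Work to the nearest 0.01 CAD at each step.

CFR price: CAD 98948.60

Not relevant to the conversion: delivery — on the buyer under both terms; not part of either seller's price.
From CIF to CFR, the seller no longer bears: insurance.
CFR price = 99513.51 − 564.91 = 98948.60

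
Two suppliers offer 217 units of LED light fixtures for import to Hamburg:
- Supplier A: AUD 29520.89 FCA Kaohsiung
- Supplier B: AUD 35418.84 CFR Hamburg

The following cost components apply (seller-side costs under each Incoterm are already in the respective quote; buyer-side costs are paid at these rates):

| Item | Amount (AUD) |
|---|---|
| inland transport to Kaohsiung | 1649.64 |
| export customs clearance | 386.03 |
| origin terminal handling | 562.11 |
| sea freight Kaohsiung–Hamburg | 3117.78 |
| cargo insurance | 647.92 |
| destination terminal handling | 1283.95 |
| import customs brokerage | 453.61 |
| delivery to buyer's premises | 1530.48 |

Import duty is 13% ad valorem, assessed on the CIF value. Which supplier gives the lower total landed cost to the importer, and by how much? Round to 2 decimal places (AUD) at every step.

Supplier A is cheaper by AUD 2506.41

Supplier A (FCA):
CIF value = FCA price + origin terminal + freight + insurance = 29520.89 + 562.11 + 3117.78 + 647.92 = 33848.70
Import duty = 33848.70 × 13% = 4400.33
Buyer bears (A): 562.11 + 3117.78 + 647.92 + 1283.95 + 453.61 + 1530.48 = 7595.85
Landed cost (A) = invoice 29520.89 + 7595.85 + duty 4400.33 = 41517.07
Supplier B (CFR):
CIF value = CFR price + insurance = 35418.84 + 647.92 = 36066.76
Import duty = 36066.76 × 13% = 4688.68
Buyer bears (B): 647.92 + 1283.95 + 453.61 + 1530.48 = 3915.96
Landed cost (B) = invoice 35418.84 + 3915.96 + duty 4688.68 = 44023.48
Difference = |41517.07 − 44023.48| = 2506.41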